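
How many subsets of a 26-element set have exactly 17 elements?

Choose the 17 positions: C(26,17) = 3124550.

3124550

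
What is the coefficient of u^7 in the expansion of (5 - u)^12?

-2475000

The general term is C(12,j)·(5)^j·(-u)^(12-j); the u^7 term has j = 5.
C(12,5) = 792.
Coefficient = C(12,5) · 5^5 · (-1)^7 = 792 · 3125 · (-1) = -2475000.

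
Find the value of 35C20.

C(35,20) = C(35,15) by symmetry.
C(35,15) = (35·34·33·32·31·30·29·28·27·26·25·24·23·22·21) / 15! = 4247252019052922880000 / 1307674368000 = 3247943160.

3247943160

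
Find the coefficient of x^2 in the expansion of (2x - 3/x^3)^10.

General term: C(10,j)·(2x)^j·(-3/x^3)^(10-j), with x-exponent 1j − 3(10−j) = 4j − 30.
Set 4j − 30 = 2: j = 8.
C(10,8) = 45; 2^8 = 256; (-3)^2 = 9.
Coefficient = 45 · 256 · 9 = 103680.

103680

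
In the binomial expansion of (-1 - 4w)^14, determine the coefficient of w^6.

12300288

The general term is C(14,j)·(-1)^j·(-4w)^(14-j); the w^6 term has j = 8.
C(14,8) = 3003.
Coefficient = C(14,8) · (-4)^6 = 3003 · 4096 = 12300288.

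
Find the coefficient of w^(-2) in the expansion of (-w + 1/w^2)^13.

1287

General term: C(13,j)·(-w)^j·(1/w^2)^(13-j), with w-exponent 1j − 2(13−j) = 3j − 26.
Set 3j − 26 = -2: j = 8.
C(13,8) = 1287; (-1)^8 = 1; 1^5 = 1.
Coefficient = 1287 · 1 · 1 = 1287.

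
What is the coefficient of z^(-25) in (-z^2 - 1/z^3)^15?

-1365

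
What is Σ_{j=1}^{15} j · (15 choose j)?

Since j·C(15,j) = 15·C(14,j−1), the sum is 15·2^14 = 15·16384 = 245760.

245760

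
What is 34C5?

278256

C(34,5) = (34·33·32·31·30) / 5! = 33390720 / 120 = 278256.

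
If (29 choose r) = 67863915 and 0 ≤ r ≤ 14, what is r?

13

C(29,r) increases on 0 ≤ r ≤ 14. C(29,12) = 51895935 and C(29,13) = 67863915, so r = 13.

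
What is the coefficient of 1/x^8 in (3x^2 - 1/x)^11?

33

General term: C(11,j)·(3x^2)^j·(-1/x)^(11-j), with x-exponent 2j − 1(11−j) = 3j − 11.
Set 3j − 11 = -8: j = 1.
C(11,1) = 11; 3^1 = 3; (-1)^10 = 1.
Coefficient = 11 · 3 · 1 = 33.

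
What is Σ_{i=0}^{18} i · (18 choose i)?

Since i·C(18,i) = 18·C(17,i−1), the sum is 18·2^17 = 18·131072 = 2359296.

2359296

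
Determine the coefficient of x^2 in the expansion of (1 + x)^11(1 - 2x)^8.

Coefficient of x^2 = Σ_{j} C(11,j)·1^j·C(8,2-j)·(-2)^(2-j) for j from 0 to 2.
= 112 + (-176) + 55 = -9.

-9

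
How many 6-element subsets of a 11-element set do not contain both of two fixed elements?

All 6-subsets: C(11,6) = 462. Those containing both fixed elements: C(9,4) = 126.
462 − 126 = 336.

336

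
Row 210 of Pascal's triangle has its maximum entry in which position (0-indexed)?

105

C(210,r) is maximized at r = 210/2 = 105.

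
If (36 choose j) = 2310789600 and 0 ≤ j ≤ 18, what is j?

C(36,j) increases on 0 ≤ j ≤ 18. C(36,12) = 1251677700 and C(36,13) = 2310789600, so j = 13.

13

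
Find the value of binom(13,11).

78

C(13,11) = C(13,2) by symmetry.
C(13,2) = (13·12) / 2! = 156 / 2 = 78.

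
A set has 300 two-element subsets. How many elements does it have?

n(n−1)/2 = 300 ⇒ n(n−1) = 600. Since 25·24 = 600, n = 25.

25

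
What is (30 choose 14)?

C(30,14) = (30·29·28·27·26·25·24·23·22·21·20·19·18·17) / 14! = 12677700308232960000 / 87178291200 = 145422675.

145422675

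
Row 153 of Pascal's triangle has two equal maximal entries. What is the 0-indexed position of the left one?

76

For odd n = 153, C(153,k) peaks at k = (n−1)/2 and (n+1)/2; the smaller is 76.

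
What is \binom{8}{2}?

28

C(8,2) = (8·7) / 2! = 56 / 2 = 28.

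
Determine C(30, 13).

119759850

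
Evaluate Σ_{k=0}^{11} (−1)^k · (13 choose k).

-12

The partial alternating sum Σ_{k=0}^{11} (−1)^k C(13,k) = (−1)^11 C(12,11) = -12.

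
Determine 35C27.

C(35,27) = C(35,8) by symmetry.
C(35,8) = (35·34·33·32·31·30·29·28) / 8! = 948964262400 / 40320 = 23535820.

23535820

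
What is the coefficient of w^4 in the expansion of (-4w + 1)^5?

1280

The general term is C(5,j)·(-4w)^j·(1)^(5-j); the w^4 term has j = 4.
C(5,4) = 5.
Coefficient = C(5,4) · (-4)^4 = 5 · 256 = 1280.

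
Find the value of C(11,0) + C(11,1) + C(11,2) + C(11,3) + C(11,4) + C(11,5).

1 + 11 + 55 + 165 + 330 + 462 = 1024.

1024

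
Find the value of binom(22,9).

C(22,9) = (22·21·20·19·18·17·16·15·14) / 9! = 180503769600 / 362880 = 497420.

497420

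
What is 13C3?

286

C(13,3) = (13·12·11) / 3! = 1716 / 6 = 286.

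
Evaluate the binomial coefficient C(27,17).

C(27,17) = C(27,10) by symmetry.
C(27,10) = (27·26·25·24·23·22·21·20·19·18) / 10! = 30613591008000 / 3628800 = 8436285.

8436285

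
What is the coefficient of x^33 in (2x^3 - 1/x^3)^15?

860160

General term: C(15,j)·(2x^3)^j·(-1/x^3)^(15-j), with x-exponent 3j − 3(15−j) = 6j − 45.
Set 6j − 45 = 33: j = 13.
C(15,13) = 105; 2^13 = 8192; (-1)^2 = 1.
Coefficient = 105 · 8192 · 1 = 860160.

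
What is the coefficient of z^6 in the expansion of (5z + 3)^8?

3937500

The general term is C(8,j)·(5z)^j·(3)^(8-j); the z^6 term has j = 6.
C(8,6) = 28.
Coefficient = C(8,6) · 5^6 · 3^2 = 28 · 15625 · 9 = 3937500.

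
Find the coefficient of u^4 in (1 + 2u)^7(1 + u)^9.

Coefficient of u^4 = Σ_{j} C(7,j)·2^j·C(9,4-j)·1^(4-j) for j from 0 to 4.
= 126 + 1176 + 3024 + 2520 + 560 = 7406.

7406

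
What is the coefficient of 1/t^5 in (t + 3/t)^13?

General term: C(13,j)·(t)^j·(3/t)^(13-j), with t-exponent 1j − 1(13−j) = 2j − 13.
Set 2j − 13 = -5: j = 4.
C(13,4) = 715; 1^4 = 1; 3^9 = 19683.
Coefficient = 715 · 1 · 19683 = 14073345.

14073345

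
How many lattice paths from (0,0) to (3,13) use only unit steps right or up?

Each path is a sequence of 16 steps with 3 rights: C(16,3) = 560.

560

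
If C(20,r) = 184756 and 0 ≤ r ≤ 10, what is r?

C(20,r) increases on 0 ≤ r ≤ 10. C(20,9) = 167960 and C(20,10) = 184756, so r = 10.

10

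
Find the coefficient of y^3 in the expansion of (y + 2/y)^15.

General term: C(15,j)·(y)^j·(2/y)^(15-j), with y-exponent 1j − 1(15−j) = 2j − 15.
Set 2j − 15 = 3: j = 9.
C(15,9) = 5005; 1^9 = 1; 2^6 = 64.
Coefficient = 5005 · 1 · 64 = 320320.

320320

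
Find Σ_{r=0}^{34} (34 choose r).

17179869184

The entries of row 34 sum to 2^34 = 17179869184.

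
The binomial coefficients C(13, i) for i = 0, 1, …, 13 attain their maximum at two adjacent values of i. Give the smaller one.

For odd n = 13, C(13,i) peaks at i = (n−1)/2 and (n+1)/2; the smaller is 6.

6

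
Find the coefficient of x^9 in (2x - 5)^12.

-14080000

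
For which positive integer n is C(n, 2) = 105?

15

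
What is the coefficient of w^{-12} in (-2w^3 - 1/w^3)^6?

12

General term: C(6,j)·(-2w^3)^j·(-1/w^3)^(6-j), with w-exponent 3j − 3(6−j) = 6j − 18.
Set 6j − 18 = -12: j = 1.
C(6,1) = 6; (-2)^1 = -2; (-1)^5 = -1.
Coefficient = 6 · (-2) · (-1) = 12.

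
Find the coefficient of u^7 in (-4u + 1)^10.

-1966080

The general term is C(10,j)·(-4u)^j·(1)^(10-j); the u^7 term has j = 7.
C(10,7) = 120.
Coefficient = C(10,7) · (-4)^7 = 120 · (-16384) = -1966080.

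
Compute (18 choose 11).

C(18,11) = C(18,7) by symmetry.
C(18,7) = (18·17·16·15·14·13·12) / 7! = 160392960 / 5040 = 31824.

31824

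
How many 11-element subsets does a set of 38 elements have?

1203322288

C(38,11) = (38·37·36·35·34·33·32·31·30·29·28) / 11! = 48032775105638400 / 39916800 = 1203322288.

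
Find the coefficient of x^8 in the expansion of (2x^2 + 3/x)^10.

1088640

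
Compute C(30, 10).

30045015

C(30,10) = (30·29·28·27·26·25·24·23·22·21) / 10! = 109027350432000 / 3628800 = 30045015.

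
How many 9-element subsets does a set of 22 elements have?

497420

C(22,9) = (22·21·20·19·18·17·16·15·14) / 9! = 180503769600 / 362880 = 497420.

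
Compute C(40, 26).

23206929840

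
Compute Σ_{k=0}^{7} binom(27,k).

1 + 27 + 351 + 2925 + 17550 + 80730 + 296010 + 888030 = 1285624.

1285624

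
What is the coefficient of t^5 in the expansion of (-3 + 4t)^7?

The general term is C(7,j)·(-3)^j·(4t)^(7-j); the t^5 term has j = 2.
C(7,2) = 21.
Coefficient = C(7,2) · (-3)^2 · 4^5 = 21 · 9 · 1024 = 193536.

193536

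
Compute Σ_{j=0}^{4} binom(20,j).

6196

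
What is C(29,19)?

C(29,19) = C(29,10) by symmetry.
C(29,10) = (29·28·27·26·25·24·23·22·21·20) / 10! = 72684900288000 / 3628800 = 20030010.

20030010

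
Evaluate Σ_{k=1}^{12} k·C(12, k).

Since k·C(12,k) = 12·C(11,k−1), the sum is 12·2^11 = 12·2048 = 24576.

24576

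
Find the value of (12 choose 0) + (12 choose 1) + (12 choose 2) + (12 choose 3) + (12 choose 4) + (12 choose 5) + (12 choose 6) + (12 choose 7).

1 + 12 + 66 + 220 + 495 + 792 + 924 + 792 = 3302.

3302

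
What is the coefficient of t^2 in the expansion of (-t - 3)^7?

-5103

The general term is C(7,j)·(-t)^j·(-3)^(7-j); the t^2 term has j = 2.
C(7,2) = 21.
Coefficient = C(7,2) · (-3)^5 = 21 · (-243) = -5103.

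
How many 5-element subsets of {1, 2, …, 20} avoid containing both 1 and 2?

14688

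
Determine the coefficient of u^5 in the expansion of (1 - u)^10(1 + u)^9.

Coefficient of u^5 = Σ_{j} C(10,j)·(-1)^j·C(9,5-j)·1^(5-j) for j from 0 to 5.
= 126 + (-1260) + 3780 + (-4320) + 1890 + (-252) = -36.

-36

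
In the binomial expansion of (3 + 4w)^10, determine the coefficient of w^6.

69672960

The general term is C(10,j)·(3)^j·(4w)^(10-j); the w^6 term has j = 4.
C(10,4) = 210.
Coefficient = C(10,4) · 3^4 · 4^6 = 210 · 81 · 4096 = 69672960.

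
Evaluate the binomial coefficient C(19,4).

C(19,4) = (19·18·17·16) / 4! = 93024 / 24 = 3876.

3876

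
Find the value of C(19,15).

3876

C(19,15) = C(19,4) by symmetry.
C(19,4) = (19·18·17·16) / 4! = 93024 / 24 = 3876.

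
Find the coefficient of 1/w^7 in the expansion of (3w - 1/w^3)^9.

30618

General term: C(9,j)·(3w)^j·(-1/w^3)^(9-j), with w-exponent 1j − 3(9−j) = 4j − 27.
Set 4j − 27 = -7: j = 5.
C(9,5) = 126; 3^5 = 243; (-1)^4 = 1.
Coefficient = 126 · 243 · 1 = 30618.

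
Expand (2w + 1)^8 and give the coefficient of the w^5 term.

1792

The general term is C(8,j)·(2w)^j·(1)^(8-j); the w^5 term has j = 5.
C(8,5) = 56.
Coefficient = C(8,5) · 2^5 = 56 · 32 = 1792.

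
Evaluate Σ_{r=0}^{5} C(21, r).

27896

1 + 21 + 210 + 1330 + 5985 + 20349 = 27896.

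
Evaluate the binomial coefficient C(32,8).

10518300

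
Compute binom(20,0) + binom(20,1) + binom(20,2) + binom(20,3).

1351

1 + 20 + 190 + 1140 = 1351.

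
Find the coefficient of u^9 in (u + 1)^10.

10

The general term is C(10,j)·(u)^j·(1)^(10-j); the u^9 term has j = 9.
C(10,9) = 10.
Coefficient = C(10,9) = 10.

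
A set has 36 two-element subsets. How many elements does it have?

n(n−1)/2 = 36 ⇒ n(n−1) = 72. Since 9·8 = 72, n = 9.

9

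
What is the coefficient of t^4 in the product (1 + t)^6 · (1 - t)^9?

Coefficient of t^4 = Σ_{j} C(6,j)·1^j·C(9,4-j)·(-1)^(4-j) for j from 0 to 4.
= 126 + (-504) + 540 + (-180) + 15 = -3.

-3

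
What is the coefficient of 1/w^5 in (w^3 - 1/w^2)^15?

3003

General term: C(15,j)·(w^3)^j·(-1/w^2)^(15-j), with w-exponent 3j − 2(15−j) = 5j − 30.
Set 5j − 30 = -5: j = 5.
C(15,5) = 3003; 1^5 = 1; (-1)^10 = 1.
Coefficient = 3003 · 1 · 1 = 3003.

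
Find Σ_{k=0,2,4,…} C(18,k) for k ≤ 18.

Half of (1+1)^18 + (1−1)^18 gives the even-index sum: 2^17 = 131072.

131072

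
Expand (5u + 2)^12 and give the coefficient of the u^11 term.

1171875000

The general term is C(12,j)·(5u)^j·(2)^(12-j); the u^11 term has j = 11.
C(12,11) = 12.
Coefficient = C(12,11) · 5^11 · 2^1 = 12 · 48828125 · 2 = 1171875000.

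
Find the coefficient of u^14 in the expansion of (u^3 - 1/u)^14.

General term: C(14,j)·(u^3)^j·(-1/u)^(14-j), with u-exponent 3j − 1(14−j) = 4j − 14.
Set 4j − 14 = 14: j = 7.
C(14,7) = 3432; 1^7 = 1; (-1)^7 = -1.
Coefficient = 3432 · 1 · (-1) = -3432.

-3432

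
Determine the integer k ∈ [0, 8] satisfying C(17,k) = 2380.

C(17,k) increases on 0 ≤ k ≤ 8. C(17,3) = 680 and C(17,4) = 2380, so k = 4.

4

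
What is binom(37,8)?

C(37,8) = (37·36·35·34·33·32·31·30) / 8! = 1556675366400 / 40320 = 38608020.

38608020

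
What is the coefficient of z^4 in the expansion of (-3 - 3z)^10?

12400290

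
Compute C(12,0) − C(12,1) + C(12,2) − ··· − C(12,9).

-55

The partial alternating sum Σ_{k=0}^{9} (−1)^k C(12,k) = (−1)^9 C(11,9) = -55.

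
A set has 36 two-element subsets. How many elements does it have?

9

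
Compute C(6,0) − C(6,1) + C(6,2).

10

The partial alternating sum Σ_{k=0}^{2} (−1)^k C(6,k) = (−1)^2 C(5,2) = 10.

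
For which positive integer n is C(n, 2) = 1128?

n(n−1)/2 = 1128 ⇒ n(n−1) = 2256. Since 48·47 = 2256, n = 48.

48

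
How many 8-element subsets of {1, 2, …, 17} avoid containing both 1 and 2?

19305

All 8-subsets: C(17,8) = 24310. Those containing both fixed elements: C(15,6) = 5005.
24310 − 5005 = 19305.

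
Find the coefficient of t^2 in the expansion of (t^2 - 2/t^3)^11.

5280

General term: C(11,j)·(t^2)^j·(-2/t^3)^(11-j), with t-exponent 2j − 3(11−j) = 5j − 33.
Set 5j − 33 = 2: j = 7.
C(11,7) = 330; 1^7 = 1; (-2)^4 = 16.
Coefficient = 330 · 1 · 16 = 5280.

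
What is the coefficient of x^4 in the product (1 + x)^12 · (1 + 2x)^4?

Coefficient of x^4 = Σ_{j} C(12,j)·1^j·C(4,4-j)·2^(4-j) for j from 0 to 4.
= 16 + 384 + 1584 + 1760 + 495 = 4239.

4239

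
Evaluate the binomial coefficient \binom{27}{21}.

C(27,21) = C(27,6) by symmetry.
C(27,6) = (27·26·25·24·23·22) / 6! = 213127200 / 720 = 296010.

296010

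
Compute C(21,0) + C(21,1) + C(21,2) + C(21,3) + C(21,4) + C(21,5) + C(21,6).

82160

1 + 21 + 210 + 1330 + 5985 + 20349 + 54264 = 82160.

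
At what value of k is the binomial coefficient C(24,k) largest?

12

C(24,k) is maximized at k = 24/2 = 12.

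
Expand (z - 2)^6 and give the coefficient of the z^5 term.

-12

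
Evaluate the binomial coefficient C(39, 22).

51021117810

C(39,22) = C(39,17) by symmetry.
C(39,17) = (39·38·37·36·35·34·33·32·31·30·29·28·27·26·25·24·23) / 17! = 18147570172421919989760000 / 355687428096000 = 51021117810.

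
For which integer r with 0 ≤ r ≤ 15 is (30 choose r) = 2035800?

C(30,r) increases on 0 ≤ r ≤ 15. C(30,6) = 593775 and C(30,7) = 2035800, so r = 7.

7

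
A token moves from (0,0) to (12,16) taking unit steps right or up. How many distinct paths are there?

Each path is a sequence of 28 steps with 12 rights: C(28,12) = 30421755.

30421755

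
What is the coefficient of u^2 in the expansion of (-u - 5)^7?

-65625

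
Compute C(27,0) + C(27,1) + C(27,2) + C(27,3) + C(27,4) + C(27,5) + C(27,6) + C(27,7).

1 + 27 + 351 + 2925 + 17550 + 80730 + 296010 + 888030 = 1285624.

1285624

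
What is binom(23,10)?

1144066

C(23,10) = (23·22·21·20·19·18·17·16·15·14) / 10! = 4151586700800 / 3628800 = 1144066.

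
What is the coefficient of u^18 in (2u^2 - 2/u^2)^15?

-14909440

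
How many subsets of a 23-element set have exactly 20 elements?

1771

Choose the 20 positions: C(23,20) = 1771.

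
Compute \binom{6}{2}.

15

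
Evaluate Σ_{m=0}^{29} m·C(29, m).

7784628224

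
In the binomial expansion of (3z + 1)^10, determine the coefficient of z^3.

3240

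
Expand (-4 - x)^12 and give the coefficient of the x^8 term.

The general term is C(12,j)·(-4)^j·(-x)^(12-j); the x^8 term has j = 4.
C(12,4) = 495.
Coefficient = C(12,4) · (-4)^4 = 495 · 256 = 126720.

126720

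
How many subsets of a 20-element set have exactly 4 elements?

4845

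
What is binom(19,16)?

969

C(19,16) = C(19,3) by symmetry.
C(19,3) = (19·18·17) / 3! = 5814 / 6 = 969.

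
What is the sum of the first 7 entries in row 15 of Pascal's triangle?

1 + 15 + 105 + 455 + 1365 + 3003 + 5005 = 9949.

9949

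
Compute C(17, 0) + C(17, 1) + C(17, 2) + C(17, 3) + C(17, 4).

1 + 17 + 136 + 680 + 2380 = 3214.

3214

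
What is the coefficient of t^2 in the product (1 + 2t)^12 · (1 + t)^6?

Coefficient of t^2 = Σ_{j} C(12,j)·2^j·C(6,2-j)·1^(2-j) for j from 0 to 2.
= 15 + 144 + 264 = 423.

423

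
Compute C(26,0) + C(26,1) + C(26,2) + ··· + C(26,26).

67108864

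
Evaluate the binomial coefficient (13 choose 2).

78

C(13,2) = (13·12) / 2! = 156 / 2 = 78.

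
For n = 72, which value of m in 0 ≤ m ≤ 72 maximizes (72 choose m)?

C(72,m) is maximized at m = 72/2 = 36.

36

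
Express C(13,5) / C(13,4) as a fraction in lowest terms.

9/5

C(n,k+1)/C(n,k) = (n−k)/(k+1) = (13−4)/(4+1) = 9/5.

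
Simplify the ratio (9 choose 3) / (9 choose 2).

7/3

C(n,k+1)/C(n,k) = (n−k)/(k+1) = (9−2)/(2+1) = 7/3.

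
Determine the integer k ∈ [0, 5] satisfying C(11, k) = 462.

5

C(11,k) increases on 0 ≤ k ≤ 5. C(11,4) = 330 and C(11,5) = 462, so k = 5.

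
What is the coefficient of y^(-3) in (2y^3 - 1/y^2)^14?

-64064

General term: C(14,j)·(2y^3)^j·(-1/y^2)^(14-j), with y-exponent 3j − 2(14−j) = 5j − 28.
Set 5j − 28 = -3: j = 5.
C(14,5) = 2002; 2^5 = 32; (-1)^9 = -1.
Coefficient = 2002 · 32 · (-1) = -64064.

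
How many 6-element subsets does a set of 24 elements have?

134596

C(24,6) = (24·23·22·21·20·19) / 6! = 96909120 / 720 = 134596.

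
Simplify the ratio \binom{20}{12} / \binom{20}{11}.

C(n,k+1)/C(n,k) = (n−k)/(k+1) = (20−11)/(11+1) = 9/12 = 3/4.

3/4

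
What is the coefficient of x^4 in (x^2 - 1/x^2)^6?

General term: C(6,j)·(x^2)^j·(-1/x^2)^(6-j), with x-exponent 2j − 2(6−j) = 4j − 12.
Set 4j − 12 = 4: j = 4.
C(6,4) = 15; 1^4 = 1; (-1)^2 = 1.
Coefficient = 15 · 1 · 1 = 15.

15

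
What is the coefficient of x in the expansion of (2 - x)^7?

The general term is C(7,j)·(2)^j·(-x)^(7-j); the x^1 term has j = 6.
C(7,6) = 7.
Coefficient = C(7,6) · 2^6 · (-1)^1 = 7 · 64 · (-1) = -448.

-448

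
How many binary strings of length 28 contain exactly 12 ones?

Choose the 12 positions: C(28,12) = 30421755.

30421755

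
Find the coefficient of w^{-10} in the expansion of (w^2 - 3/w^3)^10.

153090

General term: C(10,j)·(w^2)^j·(-3/w^3)^(10-j), with w-exponent 2j − 3(10−j) = 5j − 30.
Set 5j − 30 = -10: j = 4.
C(10,4) = 210; 1^4 = 1; (-3)^6 = 729.
Coefficient = 210 · 1 · 729 = 153090.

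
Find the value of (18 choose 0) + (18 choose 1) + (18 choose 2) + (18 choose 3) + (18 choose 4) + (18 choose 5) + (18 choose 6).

31180

1 + 18 + 153 + 816 + 3060 + 8568 + 18564 = 31180.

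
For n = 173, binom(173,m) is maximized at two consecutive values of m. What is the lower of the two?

For odd n = 173, C(173,m) peaks at m = (n−1)/2 and (n+1)/2; the lower is 86.

86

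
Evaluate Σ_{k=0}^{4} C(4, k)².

Σ C(4,k)² is the coefficient of x^4 in (1+x)^4(1+x)^4 = (1+x)^8, i.e. C(8,4) = 70.

70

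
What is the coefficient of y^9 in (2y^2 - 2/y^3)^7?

-896

General term: C(7,j)·(2y^2)^j·(-2/y^3)^(7-j), with y-exponent 2j − 3(7−j) = 5j − 21.
Set 5j − 21 = 9: j = 6.
C(7,6) = 7; 2^6 = 64; (-2)^1 = -2.
Coefficient = 7 · 64 · (-2) = -896.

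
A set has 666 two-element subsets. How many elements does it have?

n(n−1)/2 = 666 ⇒ n(n−1) = 1332. Since 37·36 = 1332, n = 37.

37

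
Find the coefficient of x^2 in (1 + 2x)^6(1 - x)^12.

-18

Coefficient of x^2 = Σ_{j} C(6,j)·2^j·C(12,2-j)·(-1)^(2-j) for j from 0 to 2.
= 66 + (-144) + 60 = -18.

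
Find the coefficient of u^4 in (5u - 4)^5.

-12500

The general term is C(5,j)·(5u)^j·(-4)^(5-j); the u^4 term has j = 4.
C(5,4) = 5.
Coefficient = C(5,4) · 5^4 · (-4)^1 = 5 · 625 · (-4) = -12500.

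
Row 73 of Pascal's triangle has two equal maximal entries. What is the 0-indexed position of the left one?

For odd n = 73, C(73,k) peaks at k = (n−1)/2 and (n+1)/2; the lesser is 36.

36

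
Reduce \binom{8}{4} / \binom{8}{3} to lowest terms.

C(n,k+1)/C(n,k) = (n−k)/(k+1) = (8−3)/(3+1) = 5/4.

5/4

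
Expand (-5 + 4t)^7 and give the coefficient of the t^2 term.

The general term is C(7,j)·(-5)^j·(4t)^(7-j); the t^2 term has j = 5.
C(7,5) = 21.
Coefficient = C(7,5) · (-5)^5 · 4^2 = 21 · (-3125) · 16 = -1050000.

-1050000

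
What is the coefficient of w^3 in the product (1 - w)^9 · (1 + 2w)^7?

-56

Coefficient of w^3 = Σ_{j} C(9,j)·(-1)^j·C(7,3-j)·2^(3-j) for j from 0 to 3.
= 280 + (-756) + 504 + (-84) = -56.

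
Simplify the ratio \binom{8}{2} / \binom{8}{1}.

C(n,k+1)/C(n,k) = (n−k)/(k+1) = (8−1)/(1+1) = 7/2.

7/2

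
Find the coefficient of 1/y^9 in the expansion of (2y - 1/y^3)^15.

General term: C(15,j)·(2y)^j·(-1/y^3)^(15-j), with y-exponent 1j − 3(15−j) = 4j − 45.
Set 4j − 45 = -9: j = 9.
C(15,9) = 5005; 2^9 = 512; (-1)^6 = 1.
Coefficient = 5005 · 512 · 1 = 2562560.

2562560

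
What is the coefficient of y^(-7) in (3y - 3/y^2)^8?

-367416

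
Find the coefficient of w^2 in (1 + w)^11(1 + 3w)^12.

1045

Coefficient of w^2 = Σ_{j} C(11,j)·1^j·C(12,2-j)·3^(2-j) for j from 0 to 2.
= 594 + 396 + 55 = 1045.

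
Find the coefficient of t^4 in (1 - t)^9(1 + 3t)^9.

-684

Coefficient of t^4 = Σ_{j} C(9,j)·(-1)^j·C(9,4-j)·3^(4-j) for j from 0 to 4.
= 10206 + (-20412) + 11664 + (-2268) + 126 = -684.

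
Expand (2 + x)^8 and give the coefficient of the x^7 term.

The general term is C(8,j)·(2)^j·(x)^(8-j); the x^7 term has j = 1.
C(8,1) = 8.
Coefficient = C(8,1) · 2^1 = 8 · 2 = 16.

16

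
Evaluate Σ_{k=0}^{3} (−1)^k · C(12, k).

-165

The partial alternating sum Σ_{k=0}^{3} (−1)^k C(12,k) = (−1)^3 C(11,3) = -165.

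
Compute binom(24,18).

C(24,18) = C(24,6) by symmetry.
C(24,6) = (24·23·22·21·20·19) / 6! = 96909120 / 720 = 134596.

134596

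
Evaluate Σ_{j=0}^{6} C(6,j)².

924

Σ C(6,j)² is the coefficient of x^6 in (1+x)^6(1+x)^6 = (1+x)^12, i.e. C(12,6) = 924.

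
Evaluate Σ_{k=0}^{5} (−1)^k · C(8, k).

The partial alternating sum Σ_{k=0}^{5} (−1)^k C(8,k) = (−1)^5 C(7,5) = -21.

-21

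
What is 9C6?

C(9,6) = C(9,3) by symmetry.
C(9,3) = (9·8·7) / 3! = 504 / 6 = 84.

84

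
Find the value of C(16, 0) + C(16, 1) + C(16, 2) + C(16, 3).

1 + 16 + 120 + 560 = 697.

697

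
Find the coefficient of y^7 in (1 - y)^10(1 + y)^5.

Coefficient of y^7 = Σ_{j} C(10,j)·(-1)^j·C(5,7-j)·1^(7-j) for j from 2 to 7.
= 45 + (-600) + 2100 + (-2520) + 1050 + (-120) = -45.

-45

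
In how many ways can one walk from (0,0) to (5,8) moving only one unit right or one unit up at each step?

1287

Each path is a sequence of 13 steps with 5 rights: C(13,5) = 1287.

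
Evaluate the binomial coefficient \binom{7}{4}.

35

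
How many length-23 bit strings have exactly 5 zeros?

33649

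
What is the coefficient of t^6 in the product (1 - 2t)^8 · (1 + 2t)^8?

Coefficient of t^6 = Σ_{j} C(8,j)·(-2)^j·C(8,6-j)·2^(6-j) for j from 0 to 6.
= 1792 + (-28672) + 125440 + (-200704) + 125440 + (-28672) + 1792 = -3584.

-3584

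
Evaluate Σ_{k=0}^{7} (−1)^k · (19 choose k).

The partial alternating sum Σ_{k=0}^{7} (−1)^k C(19,k) = (−1)^7 C(18,7) = -31824.

-31824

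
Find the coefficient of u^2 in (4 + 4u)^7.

The general term is C(7,j)·(4)^j·(4u)^(7-j); the u^2 term has j = 5.
C(7,5) = 21.
Coefficient = C(7,5) · 4^5 · 4^2 = 21 · 1024 · 16 = 344064.

344064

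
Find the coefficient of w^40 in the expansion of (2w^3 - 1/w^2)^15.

General term: C(15,j)·(2w^3)^j·(-1/w^2)^(15-j), with w-exponent 3j − 2(15−j) = 5j − 30.
Set 5j − 30 = 40: j = 14.
C(15,14) = 15; 2^14 = 16384; (-1)^1 = -1.
Coefficient = 15 · 16384 · (-1) = -245760.

-245760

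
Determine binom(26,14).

9657700

C(26,14) = C(26,12) by symmetry.
C(26,12) = (26·25·24·23·22·21·20·19·18·17·16·15) / 12! = 4626053752320000 / 479001600 = 9657700.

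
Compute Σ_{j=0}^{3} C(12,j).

299

1 + 12 + 66 + 220 = 299.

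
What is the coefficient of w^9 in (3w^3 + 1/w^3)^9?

General term: C(9,j)·(3w^3)^j·(1/w^3)^(9-j), with w-exponent 3j − 3(9−j) = 6j − 27.
Set 6j − 27 = 9: j = 6.
C(9,6) = 84; 3^6 = 729; 1^3 = 1.
Coefficient = 84 · 729 · 1 = 61236.

61236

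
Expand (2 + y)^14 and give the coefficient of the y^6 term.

The general term is C(14,j)·(2)^j·(y)^(14-j); the y^6 term has j = 8.
C(14,8) = 3003.
Coefficient = C(14,8) · 2^8 = 3003 · 256 = 768768.

768768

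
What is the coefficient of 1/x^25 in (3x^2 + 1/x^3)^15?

110565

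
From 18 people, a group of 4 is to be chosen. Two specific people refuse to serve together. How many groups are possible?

2940

All 4-subsets: C(18,4) = 3060. Those containing both fixed elements: C(16,2) = 120.
3060 − 120 = 2940.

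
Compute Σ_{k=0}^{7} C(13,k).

5812

1 + 13 + 78 + 286 + 715 + 1287 + 1716 + 1716 = 5812.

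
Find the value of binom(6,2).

15

C(6,2) = (6·5) / 2! = 30 / 2 = 15.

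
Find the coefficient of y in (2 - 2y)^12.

The general term is C(12,j)·(2)^j·(-2y)^(12-j); the y^1 term has j = 11.
C(12,11) = 12.
Coefficient = C(12,11) · 2^11 · (-2)^1 = 12 · 2048 · (-2) = -49152.

-49152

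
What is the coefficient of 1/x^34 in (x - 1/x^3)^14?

91

General term: C(14,j)·(x)^j·(-1/x^3)^(14-j), with x-exponent 1j − 3(14−j) = 4j − 42.
Set 4j − 42 = -34: j = 2.
C(14,2) = 91; 1^2 = 1; (-1)^12 = 1.
Coefficient = 91 · 1 · 1 = 91.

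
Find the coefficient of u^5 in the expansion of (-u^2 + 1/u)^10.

General term: C(10,j)·(-u^2)^j·(1/u)^(10-j), with u-exponent 2j − 1(10−j) = 3j − 10.
Set 3j − 10 = 5: j = 5.
C(10,5) = 252; (-1)^5 = -1; 1^5 = 1.
Coefficient = 252 · (-1) · 1 = -252.

-252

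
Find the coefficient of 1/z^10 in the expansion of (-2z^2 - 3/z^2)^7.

-10206

General term: C(7,j)·(-2z^2)^j·(-3/z^2)^(7-j), with z-exponent 2j − 2(7−j) = 4j − 14.
Set 4j − 14 = -10: j = 1.
C(7,1) = 7; (-2)^1 = -2; (-3)^6 = 729.
Coefficient = 7 · (-2) · 729 = -10206.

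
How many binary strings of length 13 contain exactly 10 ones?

286

Choose the 10 positions: C(13,10) = 286.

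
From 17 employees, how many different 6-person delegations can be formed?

This is C(17,6) = 12376.

12376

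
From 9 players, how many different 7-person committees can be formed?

36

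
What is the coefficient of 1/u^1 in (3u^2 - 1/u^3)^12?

General term: C(12,j)·(3u^2)^j·(-1/u^3)^(12-j), with u-exponent 2j − 3(12−j) = 5j − 36.
Set 5j − 36 = -1: j = 7.
C(12,7) = 792; 3^7 = 2187; (-1)^5 = -1.
Coefficient = 792 · 2187 · (-1) = -1732104.

-1732104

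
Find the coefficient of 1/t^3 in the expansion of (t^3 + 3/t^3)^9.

30618

General term: C(9,j)·(t^3)^j·(3/t^3)^(9-j), with t-exponent 3j − 3(9−j) = 6j − 27.
Set 6j − 27 = -3: j = 4.
C(9,4) = 126; 1^4 = 1; 3^5 = 243.
Coefficient = 126 · 1 · 243 = 30618.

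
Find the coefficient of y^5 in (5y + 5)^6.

93750

The general term is C(6,j)·(5y)^j·(5)^(6-j); the y^5 term has j = 5.
C(6,5) = 6.
Coefficient = C(6,5) · 5^5 · 5^1 = 6 · 3125 · 5 = 93750.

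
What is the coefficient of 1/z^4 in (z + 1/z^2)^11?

General term: C(11,j)·(z)^j·(1/z^2)^(11-j), with z-exponent 1j − 2(11−j) = 3j − 22.
Set 3j − 22 = -4: j = 6.
C(11,6) = 462; 1^6 = 1; 1^5 = 1.
Coefficient = 462 · 1 · 1 = 462.

462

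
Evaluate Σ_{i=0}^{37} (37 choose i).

137438953472

The entries of row 37 sum to 2^37 = 137438953472.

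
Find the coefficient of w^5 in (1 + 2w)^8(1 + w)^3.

Coefficient of w^5 = Σ_{j} C(8,j)·2^j·C(3,5-j)·1^(5-j) for j from 2 to 5.
= 112 + 1344 + 3360 + 1792 = 6608.

6608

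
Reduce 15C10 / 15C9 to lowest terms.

C(n,k+1)/C(n,k) = (n−k)/(k+1) = (15−9)/(9+1) = 6/10 = 3/5.

3/5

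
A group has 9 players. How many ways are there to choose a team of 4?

126

This is C(9,4) = 126.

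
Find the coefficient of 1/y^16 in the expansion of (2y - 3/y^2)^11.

-4330260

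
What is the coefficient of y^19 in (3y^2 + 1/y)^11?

General term: C(11,j)·(3y^2)^j·(1/y)^(11-j), with y-exponent 2j − 1(11−j) = 3j − 11.
Set 3j − 11 = 19: j = 10.
C(11,10) = 11; 3^10 = 59049; 1^1 = 1.
Coefficient = 11 · 59049 · 1 = 649539.

649539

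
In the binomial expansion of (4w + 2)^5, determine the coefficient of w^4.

2560

The general term is C(5,j)·(4w)^j·(2)^(5-j); the w^4 term has j = 4.
C(5,4) = 5.
Coefficient = C(5,4) · 4^4 · 2^1 = 5 · 256 · 2 = 2560.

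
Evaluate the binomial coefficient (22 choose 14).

319770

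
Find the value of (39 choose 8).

C(39,8) = (39·38·37·36·35·34·33·32) / 8! = 2480637519360 / 40320 = 61523748.

61523748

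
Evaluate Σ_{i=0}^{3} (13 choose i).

378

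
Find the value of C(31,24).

2629575

C(31,24) = C(31,7) by symmetry.
C(31,7) = (31·30·29·28·27·26·25) / 7! = 13253058000 / 5040 = 2629575.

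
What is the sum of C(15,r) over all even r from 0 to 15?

Half of (1+1)^15 + (1−1)^15 gives the even-index sum: 2^14 = 16384.

16384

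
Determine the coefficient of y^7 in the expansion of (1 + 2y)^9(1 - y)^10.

-1140

Coefficient of y^7 = Σ_{j} C(9,j)·2^j·C(10,7-j)·(-1)^(7-j) for j from 0 to 7.
= (-120) + 3780 + (-36288) + 141120 + (-241920) + 181440 + (-53760) + 4608 = -1140.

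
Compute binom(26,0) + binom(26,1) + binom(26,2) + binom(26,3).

1 + 26 + 325 + 2600 = 2952.

2952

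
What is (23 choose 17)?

100947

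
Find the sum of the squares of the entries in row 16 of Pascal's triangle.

601080390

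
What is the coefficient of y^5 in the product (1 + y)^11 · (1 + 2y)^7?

41174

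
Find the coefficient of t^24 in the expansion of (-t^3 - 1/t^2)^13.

-286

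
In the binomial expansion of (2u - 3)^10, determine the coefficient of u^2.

The general term is C(10,j)·(2u)^j·(-3)^(10-j); the u^2 term has j = 2.
C(10,2) = 45.
Coefficient = C(10,2) · 2^2 · (-3)^8 = 45 · 4 · 6561 = 1180980.

1180980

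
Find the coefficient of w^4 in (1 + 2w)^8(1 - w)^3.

Coefficient of w^4 = Σ_{j} C(8,j)·2^j·C(3,4-j)·(-1)^(4-j) for j from 1 to 4.
= (-16) + 336 + (-1344) + 1120 = 96.

96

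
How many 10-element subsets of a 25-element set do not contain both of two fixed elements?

All 10-subsets: C(25,10) = 3268760. Those containing both fixed elements: C(23,8) = 490314.
3268760 − 490314 = 2778446.

2778446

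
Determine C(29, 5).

C(29,5) = (29·28·27·26·25) / 5! = 14250600 / 120 = 118755.

118755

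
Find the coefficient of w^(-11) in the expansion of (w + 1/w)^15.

General term: C(15,j)·(w)^j·(1/w)^(15-j), with w-exponent 1j − 1(15−j) = 2j − 15.
Set 2j − 15 = -11: j = 2.
C(15,2) = 105; 1^2 = 1; 1^13 = 1.
Coefficient = 105 · 1 · 1 = 105.

105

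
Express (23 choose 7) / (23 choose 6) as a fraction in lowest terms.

17/7

C(n,k+1)/C(n,k) = (n−k)/(k+1) = (23−6)/(6+1) = 17/7.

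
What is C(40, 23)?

88732378800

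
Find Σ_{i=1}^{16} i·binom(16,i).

524288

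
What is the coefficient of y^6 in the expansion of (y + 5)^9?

10500

The general term is C(9,j)·(y)^j·(5)^(9-j); the y^6 term has j = 6.
C(9,6) = 84.
Coefficient = C(9,6) · 5^3 = 84 · 125 = 10500.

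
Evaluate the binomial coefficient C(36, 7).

8347680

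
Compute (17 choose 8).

24310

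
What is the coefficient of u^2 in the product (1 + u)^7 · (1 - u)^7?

Coefficient of u^2 = Σ_{j} C(7,j)·1^j·C(7,2-j)·(-1)^(2-j) for j from 0 to 2.
= 21 + (-49) + 21 = -7.

-7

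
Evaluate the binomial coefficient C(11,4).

330

C(11,4) = (11·10·9·8) / 4! = 7920 / 24 = 330.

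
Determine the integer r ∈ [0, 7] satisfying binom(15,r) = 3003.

5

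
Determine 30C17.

119759850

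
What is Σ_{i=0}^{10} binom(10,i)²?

184756

Σ C(10,i)² is the coefficient of x^10 in (1+x)^10(1+x)^10 = (1+x)^20, i.e. C(20,10) = 184756.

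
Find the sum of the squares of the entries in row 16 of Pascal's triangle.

601080390

Σ C(16,r)² is the coefficient of x^16 in (1+x)^16(1+x)^16 = (1+x)^32, i.e. C(32,16) = 601080390.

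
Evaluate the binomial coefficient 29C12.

51895935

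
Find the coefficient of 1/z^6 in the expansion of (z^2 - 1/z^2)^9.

General term: C(9,j)·(z^2)^j·(-1/z^2)^(9-j), with z-exponent 2j − 2(9−j) = 4j − 18.
Set 4j − 18 = -6: j = 3.
C(9,3) = 84; 1^3 = 1; (-1)^6 = 1.
Coefficient = 84 · 1 · 1 = 84.

84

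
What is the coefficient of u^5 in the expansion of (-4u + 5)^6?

The general term is C(6,j)·(-4u)^j·(5)^(6-j); the u^5 term has j = 5.
C(6,5) = 6.
Coefficient = C(6,5) · (-4)^5 · 5^1 = 6 · (-1024) · 5 = -30720.

-30720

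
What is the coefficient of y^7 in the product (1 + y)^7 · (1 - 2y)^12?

Coefficient of y^7 = Σ_{j} C(7,j)·1^j·C(12,7-j)·(-2)^(7-j) for j from 0 to 7.
= (-101376) + 413952 + (-532224) + 277200 + (-61600) + 5544 + (-168) + 1 = 1329.

1329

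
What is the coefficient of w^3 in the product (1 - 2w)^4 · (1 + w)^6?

12

Coefficient of w^3 = Σ_{j} C(4,j)·(-2)^j·C(6,3-j)·1^(3-j) for j from 0 to 3.
= 20 + (-120) + 144 + (-32) = 12.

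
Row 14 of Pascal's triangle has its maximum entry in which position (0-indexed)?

C(14,r) is maximized at r = 14/2 = 7.

7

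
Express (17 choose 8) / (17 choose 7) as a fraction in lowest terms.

5/4

C(n,k+1)/C(n,k) = (n−k)/(k+1) = (17−7)/(7+1) = 10/8 = 5/4.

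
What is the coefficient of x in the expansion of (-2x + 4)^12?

-100663296

The general term is C(12,j)·(-2x)^j·(4)^(12-j); the x^1 term has j = 1.
C(12,1) = 12.
Coefficient = C(12,1) · (-2)^1 · 4^11 = 12 · (-2) · 4194304 = -100663296.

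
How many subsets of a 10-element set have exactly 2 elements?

Choose the 2 positions: C(10,2) = 45.

45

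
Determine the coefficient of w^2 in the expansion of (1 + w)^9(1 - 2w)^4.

-12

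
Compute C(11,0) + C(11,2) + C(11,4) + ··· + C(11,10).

1024

Even-i terms of row 11 sum to 2^10 = 1024.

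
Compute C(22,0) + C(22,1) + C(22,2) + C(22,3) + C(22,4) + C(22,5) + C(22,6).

110056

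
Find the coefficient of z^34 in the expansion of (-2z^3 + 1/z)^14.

372736

General term: C(14,j)·(-2z^3)^j·(1/z)^(14-j), with z-exponent 3j − 1(14−j) = 4j − 14.
Set 4j − 14 = 34: j = 12.
C(14,12) = 91; (-2)^12 = 4096; 1^2 = 1.
Coefficient = 91 · 4096 · 1 = 372736.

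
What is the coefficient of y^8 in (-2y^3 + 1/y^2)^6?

240

General term: C(6,j)·(-2y^3)^j·(1/y^2)^(6-j), with y-exponent 3j − 2(6−j) = 5j − 12.
Set 5j − 12 = 8: j = 4.
C(6,4) = 15; (-2)^4 = 16; 1^2 = 1.
Coefficient = 15 · 16 · 1 = 240.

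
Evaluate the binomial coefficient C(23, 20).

C(23,20) = C(23,3) by symmetry.
C(23,3) = (23·22·21) / 3! = 10626 / 6 = 1771.

1771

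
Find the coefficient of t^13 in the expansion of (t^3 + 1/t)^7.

21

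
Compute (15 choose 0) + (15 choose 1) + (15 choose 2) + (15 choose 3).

1 + 15 + 105 + 455 = 576.

576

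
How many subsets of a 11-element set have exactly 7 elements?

Choose the 7 positions: C(11,7) = 330.

330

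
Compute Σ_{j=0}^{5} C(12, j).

1586

1 + 12 + 66 + 220 + 495 + 792 = 1586.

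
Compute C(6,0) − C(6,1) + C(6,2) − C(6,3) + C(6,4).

5

The partial alternating sum Σ_{k=0}^{4} (−1)^k C(6,k) = (−1)^4 C(5,4) = 5.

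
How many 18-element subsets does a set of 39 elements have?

62359143990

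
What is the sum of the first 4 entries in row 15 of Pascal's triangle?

576

1 + 15 + 105 + 455 = 576.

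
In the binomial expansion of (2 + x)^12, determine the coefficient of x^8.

7920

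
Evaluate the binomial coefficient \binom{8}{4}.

70

C(8,4) = (8·7·6·5) / 4! = 1680 / 24 = 70.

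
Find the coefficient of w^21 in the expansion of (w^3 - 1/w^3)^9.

-9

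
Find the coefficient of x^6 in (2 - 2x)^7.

896

The general term is C(7,j)·(2)^j·(-2x)^(7-j); the x^6 term has j = 1.
C(7,1) = 7.
Coefficient = C(7,1) · 2^1 · (-2)^6 = 7 · 2 · 64 = 896.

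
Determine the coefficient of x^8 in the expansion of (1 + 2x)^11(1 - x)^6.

Coefficient of x^8 = Σ_{j} C(11,j)·2^j·C(6,8-j)·(-1)^(8-j) for j from 2 to 8.
= 220 + (-7920) + 79200 + (-295680) + 443520 + (-253440) + 42240 = 8140.

8140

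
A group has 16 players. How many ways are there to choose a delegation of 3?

This is C(16,3) = 560.

560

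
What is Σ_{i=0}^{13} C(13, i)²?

10400600

Σ C(13,i)² is the coefficient of x^13 in (1+x)^13(1+x)^13 = (1+x)^26, i.e. C(26,13) = 10400600.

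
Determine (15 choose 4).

1365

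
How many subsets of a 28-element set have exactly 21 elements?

Choose the 21 positions: C(28,21) = 1184040.

1184040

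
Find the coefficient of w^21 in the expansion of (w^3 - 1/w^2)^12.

-220

General term: C(12,j)·(w^3)^j·(-1/w^2)^(12-j), with w-exponent 3j − 2(12−j) = 5j − 24.
Set 5j − 24 = 21: j = 9.
C(12,9) = 220; 1^9 = 1; (-1)^3 = -1.
Coefficient = 220 · 1 · (-1) = -220.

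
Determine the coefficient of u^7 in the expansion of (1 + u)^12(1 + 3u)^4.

Coefficient of u^7 = Σ_{j} C(12,j)·1^j·C(4,7-j)·3^(7-j) for j from 3 to 7.
= 17820 + 53460 + 42768 + 11088 + 792 = 125928.

125928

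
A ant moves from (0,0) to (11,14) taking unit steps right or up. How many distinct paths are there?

4457400

Each path is a sequence of 25 steps with 11 rights: C(25,11) = 4457400.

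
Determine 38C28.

472733756

C(38,28) = C(38,10) by symmetry.
C(38,10) = (38·37·36·35·34·33·32·31·30·29) / 10! = 1715456253772800 / 3628800 = 472733756.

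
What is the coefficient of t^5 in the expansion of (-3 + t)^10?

-61236

The general term is C(10,j)·(-3)^j·(t)^(10-j); the t^5 term has j = 5.
C(10,5) = 252.
Coefficient = C(10,5) · (-3)^5 = 252 · (-243) = -61236.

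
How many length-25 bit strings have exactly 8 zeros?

Choose the 8 positions: C(25,8) = 1081575.

1081575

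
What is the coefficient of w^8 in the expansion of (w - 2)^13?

-41184

The general term is C(13,j)·(w)^j·(-2)^(13-j); the w^8 term has j = 8.
C(13,8) = 1287.
Coefficient = C(13,8) · (-2)^5 = 1287 · (-32) = -41184.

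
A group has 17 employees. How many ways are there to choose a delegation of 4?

2380

This is C(17,4) = 2380.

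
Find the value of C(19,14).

C(19,14) = C(19,5) by symmetry.
C(19,5) = (19·18·17·16·15) / 5! = 1395360 / 120 = 11628.

11628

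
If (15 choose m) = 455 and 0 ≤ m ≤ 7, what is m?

C(15,m) increases on 0 ≤ m ≤ 7. C(15,2) = 105 and C(15,3) = 455, so m = 3.

3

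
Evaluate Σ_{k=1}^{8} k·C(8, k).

1024

Since k·C(8,k) = 8·C(7,k−1), the sum is 8·2^7 = 8·128 = 1024.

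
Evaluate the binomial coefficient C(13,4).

C(13,4) = (13·12·11·10) / 4! = 17160 / 24 = 715.

715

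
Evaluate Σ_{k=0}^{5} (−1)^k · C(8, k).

-21

The partial alternating sum Σ_{k=0}^{5} (−1)^k C(8,k) = (−1)^5 C(7,5) = -21.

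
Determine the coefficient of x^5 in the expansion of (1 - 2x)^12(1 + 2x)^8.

Coefficient of x^5 = Σ_{j} C(12,j)·(-2)^j·C(8,5-j)·2^(5-j) for j from 0 to 5.
= 1792 + (-26880) + 118272 + (-197120) + 126720 + (-25344) = -2560.

-2560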